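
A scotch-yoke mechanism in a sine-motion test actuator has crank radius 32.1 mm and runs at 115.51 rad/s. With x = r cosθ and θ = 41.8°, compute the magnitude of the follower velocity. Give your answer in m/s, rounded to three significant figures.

ω = 115.5 rad/s
x = r cosθ ⇒ ẋ = −rω sinθ.
|v| = rω|sinθ| = 0.0321·115.5·|sin 41.8°| = 2.4714 m/s.

2.47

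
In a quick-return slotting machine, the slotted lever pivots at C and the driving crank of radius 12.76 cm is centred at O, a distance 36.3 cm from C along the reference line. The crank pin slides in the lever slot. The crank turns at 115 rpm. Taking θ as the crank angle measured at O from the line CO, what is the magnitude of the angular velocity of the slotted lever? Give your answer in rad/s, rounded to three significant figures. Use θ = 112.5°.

0.154

ω = 12.04 rad/s (from 115 rpm).
Crank pin A relative to C: A = (d + r cosθ, r sinθ); lever angle φ = atan2(r sinθ, d + r cosθ).
Differentiating tanφ: φ̇ = rω(d cosθ + r)/(d² + r² + 2dr cosθ).
d² + r² + 2dr cosθ = |CA|² = 0.1126 m²;  d cosθ + r = -0.011314 m.
|ω_lever| = |0.1276·12.04·-0.011314| / 0.1126 = 0.1544 rad/s.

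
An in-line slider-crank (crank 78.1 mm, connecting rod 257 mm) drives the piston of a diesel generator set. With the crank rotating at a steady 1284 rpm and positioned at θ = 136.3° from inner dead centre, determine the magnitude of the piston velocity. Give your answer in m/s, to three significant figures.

ω = 2π·1284/60 = 134.5 rad/s
For an in-line slider-crank, x = r cosθ + √(L² − r² sin²θ), so v = −rω sinθ·[1 + r cosθ/√(L² − r² sin²θ)].
With r = 0.0781 m, L = 0.257 m, θ = 136.3°: √(L² − r² sin²θ) = 0.25127 m.
v = −0.0781·134.5·0.69088·[1 + 0.0781·-0.72297/0.25127] = -5.6249 m/s.
|v| = 5.6249 m/s.

5.62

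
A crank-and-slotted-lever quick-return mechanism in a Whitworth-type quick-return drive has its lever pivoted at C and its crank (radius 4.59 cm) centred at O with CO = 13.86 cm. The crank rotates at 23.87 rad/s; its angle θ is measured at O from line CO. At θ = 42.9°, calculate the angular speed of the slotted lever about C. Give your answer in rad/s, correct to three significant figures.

5.27

ω = 23.87 rad/s
Crank pin A relative to C: A = (d + r cosθ, r sinθ); lever angle φ = atan2(r sinθ, d + r cosθ).
Differentiating tanφ: φ̇ = rω(d cosθ + r)/(d² + r² + 2dr cosθ).
d² + r² + 2dr cosθ = |CA|² = 0.0306373 m²;  d cosθ + r = +0.14743 m.
|ω_lever| = |0.0459·23.87·+0.14743| / 0.0306373 = 5.2723 rad/s.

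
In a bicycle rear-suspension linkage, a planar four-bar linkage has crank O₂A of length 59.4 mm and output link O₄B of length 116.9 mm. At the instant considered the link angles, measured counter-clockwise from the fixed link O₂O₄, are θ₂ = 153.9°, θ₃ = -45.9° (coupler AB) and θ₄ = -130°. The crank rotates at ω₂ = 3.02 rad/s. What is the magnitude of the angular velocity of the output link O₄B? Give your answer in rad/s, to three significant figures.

0.523

ω₂ = 3.02 rad/s
Differentiating the loop-closure r₂e^{iθ₂}+r₃e^{iθ₃}=r₁+r₄e^{iθ₄} gives r₂ω₂e^{iθ₂}+r₃ω₃e^{iθ₃}=r₄ω₄e^{iθ₄}.
Eliminating the other unknown: ω₄ = r₂ω₂ sin(θ₂−θ₃) / [r₄ sin(θ₄−θ₃)].
Numerator sine = -0.33874; denominator sine = -0.99470.
Result = 0.0594·3.02·(-0.33874) / (0.1169·(-0.99470)) = +0.52258 rad/s; magnitude 0.52258 rad/s.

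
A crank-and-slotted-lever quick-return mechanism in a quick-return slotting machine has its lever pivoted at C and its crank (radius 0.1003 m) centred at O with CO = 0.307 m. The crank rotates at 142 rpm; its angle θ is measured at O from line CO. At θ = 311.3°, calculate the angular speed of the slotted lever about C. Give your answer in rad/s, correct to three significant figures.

3.12

ω = 14.87 rad/s (from 142 rpm).
Crank pin A relative to C: A = (d + r cosθ, r sinθ); lever angle φ = atan2(r sinθ, d + r cosθ).
Differentiating tanφ: φ̇ = rω(d cosθ + r)/(d² + r² + 2dr cosθ).
d² + r² + 2dr cosθ = |CA|² = 0.144955 m²;  d cosθ + r = +0.30292 m.
|ω_lever| = |0.1003·14.87·+0.30292| / 0.144955 = 3.1168 rad/s.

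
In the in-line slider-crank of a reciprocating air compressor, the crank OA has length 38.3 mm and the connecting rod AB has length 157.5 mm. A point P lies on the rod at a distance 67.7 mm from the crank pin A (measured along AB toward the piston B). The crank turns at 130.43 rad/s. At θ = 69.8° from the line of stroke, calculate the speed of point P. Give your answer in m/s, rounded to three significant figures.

4.96

ω = 130.4 rad/s.  Crank-pin speed |V_A| = rω = 4.9955 m/s, perpendicular to OA.
Rod angle: sinφ = −(r/L) sinθ ⇒ φ = -13.192°; ω_rod = −rω cosθ/√(L²−r²sin²θ) = -11.249 rad/s.
V_P = V_A + ω_rod × AP, with AP = 0.0677 m along the rod.
Components: V_Px = −rω sinθ − a·ω_rod·sinφ = -4.862 m/s;  V_Py = rω cosθ + a·ω_rod·cosφ = +0.98348 m/s.
|V_P| = √(V_Px² + V_Py²) = 4.9605 m/s.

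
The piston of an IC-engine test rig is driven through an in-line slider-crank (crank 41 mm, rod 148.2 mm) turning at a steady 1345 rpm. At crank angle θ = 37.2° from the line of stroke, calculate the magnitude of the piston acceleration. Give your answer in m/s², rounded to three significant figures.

ω = 2π·1345/60 = 140.8 rad/s
x(θ) = r cosθ + √(L² − r² sin²θ); with ω constant, a = ω²·d²x/dθ².
d²x/dθ² = −r cosθ − r²(cos2θ)/√u − r⁴ sin²2θ/(4u^{3/2}),  u = L² − r² sin²θ = 0.0213488 m².
Substituting r = 0.041 m, L = 0.1482 m, θ = 37.2°: d²x/dθ² = -0.035962 m.
a = ω²·d²x/dθ² = (140.8)²·(-0.035962) = -713.41 m/s²;  |a| = 713.41 m/s².

713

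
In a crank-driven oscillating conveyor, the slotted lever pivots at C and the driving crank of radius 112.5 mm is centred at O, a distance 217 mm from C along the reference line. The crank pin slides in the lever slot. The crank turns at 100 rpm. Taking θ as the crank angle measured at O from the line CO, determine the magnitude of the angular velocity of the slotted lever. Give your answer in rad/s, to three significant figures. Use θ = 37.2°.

3.41

ω = 10.47 rad/s (from 100 rpm).
Crank pin A relative to C: A = (d + r cosθ, r sinθ); lever angle φ = atan2(r sinθ, d + r cosθ).
Differentiating tanφ: φ̇ = rω(d cosθ + r)/(d² + r² + 2dr cosθ).
d² + r² + 2dr cosθ = |CA|² = 0.0986358 m²;  d cosθ + r = +0.28535 m.
|ω_lever| = |0.1125·10.47·+0.28535| / 0.0986358 = 3.4082 rad/s.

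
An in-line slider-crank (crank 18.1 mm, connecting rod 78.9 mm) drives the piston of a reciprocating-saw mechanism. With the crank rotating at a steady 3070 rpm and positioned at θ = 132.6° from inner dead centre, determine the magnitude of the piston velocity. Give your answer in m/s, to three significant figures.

3.61

ω = 2π·3070/60 = 321.5 rad/s
For an in-line slider-crank, x = r cosθ + √(L² − r² sin²θ), so v = −rω sinθ·[1 + r cosθ/√(L² − r² sin²θ)].
With r = 0.0181 m, L = 0.0789 m, θ = 132.6°: √(L² − r² sin²θ) = 0.077767 m.
v = −0.0181·321.5·0.73610·[1 + 0.0181·-0.67688/0.077767] = -3.6085 m/s.
|v| = 3.6085 m/s.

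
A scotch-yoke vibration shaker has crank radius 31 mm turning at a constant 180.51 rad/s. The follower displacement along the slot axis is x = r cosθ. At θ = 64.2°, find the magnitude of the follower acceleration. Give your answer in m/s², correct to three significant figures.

ω = 180.5 rad/s
x = r cosθ ⇒ ẍ = −rω² cosθ (ω constant).
|a| = rω²|cosθ| = 0.031·(180.5)²·|cos 64.2°| = 439.63 m/s².

440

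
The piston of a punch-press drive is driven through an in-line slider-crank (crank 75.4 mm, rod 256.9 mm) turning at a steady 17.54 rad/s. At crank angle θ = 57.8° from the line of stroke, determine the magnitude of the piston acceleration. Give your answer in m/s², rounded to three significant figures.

ω = 17.54 rad/s
x(θ) = r cosθ + √(L² − r² sin²θ); with ω constant, a = ω²·d²x/dθ².
d²x/dθ² = −r cosθ − r²(cos2θ)/√u − r⁴ sin²2θ/(4u^{3/2}),  u = L² − r² sin²θ = 0.0619268 m².
Substituting r = 0.0754 m, L = 0.2569 m, θ = 57.8°: d²x/dθ² = -0.030734 m.
a = ω²·d²x/dθ² = (17.54)²·(-0.030734) = -9.4554 m/s²;  |a| = 9.4554 m/s².

9.46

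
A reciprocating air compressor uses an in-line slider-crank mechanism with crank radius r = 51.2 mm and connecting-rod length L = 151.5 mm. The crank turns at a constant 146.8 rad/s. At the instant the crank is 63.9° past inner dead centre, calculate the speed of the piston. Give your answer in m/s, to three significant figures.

ω = 146.8 rad/s
For an in-line slider-crank, x = r cosθ + √(L² − r² sin²θ), so v = −rω sinθ·[1 + r cosθ/√(L² − r² sin²θ)].
With r = 0.0512 m, L = 0.1515 m, θ = 63.9°: √(L² − r² sin²θ) = 0.14435 m.
v = −0.0512·146.8·0.89803·[1 + 0.0512·0.43994/0.14435] = -7.8029 m/s.
|v| = 7.8029 m/s.

7.80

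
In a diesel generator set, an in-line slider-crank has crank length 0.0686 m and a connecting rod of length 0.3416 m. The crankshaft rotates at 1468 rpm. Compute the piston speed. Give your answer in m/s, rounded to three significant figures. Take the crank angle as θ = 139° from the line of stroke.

ω = 2π·1468/60 = 153.7 rad/s
For an in-line slider-crank, x = r cosθ + √(L² − r² sin²θ), so v = −rω sinθ·[1 + r cosθ/√(L² − r² sin²θ)].
With r = 0.0686 m, L = 0.3416 m, θ = 139°: √(L² − r² sin²θ) = 0.33862 m.
v = −0.0686·153.7·0.65606·[1 + 0.0686·-0.75471/0.33862] = -5.8608 m/s.
|v| = 5.8608 m/s.

5.86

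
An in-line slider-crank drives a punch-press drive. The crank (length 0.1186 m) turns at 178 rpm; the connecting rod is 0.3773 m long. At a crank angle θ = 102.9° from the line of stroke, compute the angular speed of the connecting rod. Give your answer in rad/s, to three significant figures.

1.37

ω = 18.64 rad/s (converted from 178 rpm).
The rod makes angle φ with the slider axis where L sinφ = r sinθ; differentiating, L cosφ·φ̇ = r ω cosθ.
L cosφ = √(L² − r² sin²θ) = 0.35915 m.
|ω_rod| = r ω |cosθ| / √(L² − r² sin²θ) = 0.1186·18.64·0.22325/0.35915 = 1.3742 rad/s.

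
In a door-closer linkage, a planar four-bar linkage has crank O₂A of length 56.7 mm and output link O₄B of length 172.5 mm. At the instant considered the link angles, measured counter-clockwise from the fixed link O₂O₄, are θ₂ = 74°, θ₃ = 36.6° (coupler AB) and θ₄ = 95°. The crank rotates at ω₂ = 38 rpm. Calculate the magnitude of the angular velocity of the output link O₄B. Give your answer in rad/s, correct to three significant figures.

ω₂ = 3.979 rad/s (from 38 rpm).
Differentiating the loop-closure r₂e^{iθ₂}+r₃e^{iθ₃}=r₁+r₄e^{iθ₄} gives r₂ω₂e^{iθ₂}+r₃ω₃e^{iθ₃}=r₄ω₄e^{iθ₄}.
Eliminating the other unknown: ω₄ = r₂ω₂ sin(θ₂−θ₃) / [r₄ sin(θ₄−θ₃)].
Numerator sine = +0.60738; denominator sine = +0.85173.
Result = 0.0567·3.979·(+0.60738) / (0.1725·(+0.85173)) = +0.93275 rad/s; magnitude 0.93275 rad/s.

0.933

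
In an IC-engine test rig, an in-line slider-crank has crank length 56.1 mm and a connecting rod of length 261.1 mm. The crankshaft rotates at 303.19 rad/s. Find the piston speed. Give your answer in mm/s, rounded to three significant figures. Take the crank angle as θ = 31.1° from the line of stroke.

10400

ω = 303.2 rad/s
For an in-line slider-crank, x = r cosθ + √(L² − r² sin²θ), so v = −rω sinθ·[1 + r cosθ/√(L² − r² sin²θ)].
With r = 0.0561 m, L = 0.2611 m, θ = 31.1°: √(L² − r² sin²θ) = 0.25949 m.
v = −0.0561·303.2·0.51653·[1 + 0.0561·0.85627/0.25949] = -10.412 m/s.
|v| = 10.412 m/s = 10412 mm/s.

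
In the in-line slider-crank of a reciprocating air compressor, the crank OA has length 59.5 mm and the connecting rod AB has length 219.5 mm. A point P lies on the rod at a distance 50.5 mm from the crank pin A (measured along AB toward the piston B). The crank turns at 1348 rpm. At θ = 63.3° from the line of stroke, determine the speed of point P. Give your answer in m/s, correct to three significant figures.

ω = 141.2 rad/s.  Crank-pin speed |V_A| = rω = 8.3992 m/s, perpendicular to OA.
Rod angle: sinφ = −(r/L) sinθ ⇒ φ = -14.014°; ω_rod = −rω cosθ/√(L²−r²sin²θ) = -17.721 rad/s.
V_P = V_A + ω_rod × AP, with AP = 0.0505 m along the rod.
Components: V_Px = −rω sinθ − a·ω_rod·sinφ = -7.7203 m/s;  V_Py = rω cosθ + a·ω_rod·cosφ = +2.9056 m/s.
|V_P| = √(V_Px² + V_Py²) = 8.249 m/s.

8.25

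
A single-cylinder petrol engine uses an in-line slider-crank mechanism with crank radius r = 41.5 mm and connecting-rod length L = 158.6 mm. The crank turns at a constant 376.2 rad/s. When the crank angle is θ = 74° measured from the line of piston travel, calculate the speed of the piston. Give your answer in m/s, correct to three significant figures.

16.1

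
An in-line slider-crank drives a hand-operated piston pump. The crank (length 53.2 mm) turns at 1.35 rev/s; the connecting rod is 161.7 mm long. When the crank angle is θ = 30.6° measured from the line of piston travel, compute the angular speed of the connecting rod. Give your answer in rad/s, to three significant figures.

ω = 8.482 rad/s (converted from 1.35 rev/s).
The rod makes angle φ with the slider axis where L sinφ = r sinθ; differentiating, L cosφ·φ̇ = r ω cosθ.
L cosφ = √(L² − r² sin²θ) = 0.15942 m.
|ω_rod| = r ω |cosθ| / √(L² − r² sin²θ) = 0.0532·8.482·0.86074/0.15942 = 2.4365 rad/s.

2.44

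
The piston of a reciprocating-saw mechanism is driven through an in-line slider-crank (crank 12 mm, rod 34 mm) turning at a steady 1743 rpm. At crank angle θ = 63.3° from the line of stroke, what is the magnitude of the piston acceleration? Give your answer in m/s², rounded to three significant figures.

94.3

ω = 2π·1743/60 = 182.5 rad/s
x(θ) = r cosθ + √(L² − r² sin²θ); with ω constant, a = ω²·d²x/dθ².
d²x/dθ² = −r cosθ − r²(cos2θ)/√u − r⁴ sin²2θ/(4u^{3/2}),  u = L² − r² sin²θ = 0.00104107 m².
Substituting r = 0.012 m, L = 0.034 m, θ = 63.3°: d²x/dθ² = -0.0028304 m.
a = ω²·d²x/dθ² = (182.5)²·(-0.0028304) = -94.296 m/s²;  |a| = 94.296 m/s².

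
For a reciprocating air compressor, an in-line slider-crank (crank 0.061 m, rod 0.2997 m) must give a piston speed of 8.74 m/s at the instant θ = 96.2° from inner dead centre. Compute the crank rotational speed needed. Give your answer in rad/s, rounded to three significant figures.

147

For an in-line slider-crank, |v_piston| = rω|sinθ|·[1 + r cosθ/√(L² − r² sin²θ)].
With r = 0.061 m, L = 0.2997 m, θ = 96.2°: the bracketed kinematic factor |dx/dθ| = 0.059282 m.
ω = v/|dx/dθ| = 8.74/0.059282 = 147.43 rad/s.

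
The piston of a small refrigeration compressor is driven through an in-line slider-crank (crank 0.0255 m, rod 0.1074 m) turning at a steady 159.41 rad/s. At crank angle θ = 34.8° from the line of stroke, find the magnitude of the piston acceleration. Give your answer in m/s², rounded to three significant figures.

ω = 159.4 rad/s
x(θ) = r cosθ + √(L² − r² sin²θ); with ω constant, a = ω²·d²x/dθ².
d²x/dθ² = −r cosθ − r²(cos2θ)/√u − r⁴ sin²2θ/(4u^{3/2}),  u = L² − r² sin²θ = 0.011323 m².
Substituting r = 0.0255 m, L = 0.1074 m, θ = 34.8°: d²x/dθ² = -0.023146 m.
a = ω²·d²x/dθ² = (159.4)²·(-0.023146) = -588.19 m/s²;  |a| = 588.19 m/s².

588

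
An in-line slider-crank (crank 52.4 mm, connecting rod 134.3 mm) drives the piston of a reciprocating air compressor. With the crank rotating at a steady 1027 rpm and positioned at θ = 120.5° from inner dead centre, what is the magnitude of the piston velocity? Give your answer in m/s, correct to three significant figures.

3.83

ω = 2π·1027/60 = 107.5 rad/s
For an in-line slider-crank, x = r cosθ + √(L² − r² sin²θ), so v = −rω sinθ·[1 + r cosθ/√(L² − r² sin²θ)].
With r = 0.0524 m, L = 0.1343 m, θ = 120.5°: √(L² − r² sin²θ) = 0.12648 m.
v = −0.0524·107.5·0.86163·[1 + 0.0524·-0.50754/0.12648] = -3.8347 m/s.
|v| = 3.8347 m/s.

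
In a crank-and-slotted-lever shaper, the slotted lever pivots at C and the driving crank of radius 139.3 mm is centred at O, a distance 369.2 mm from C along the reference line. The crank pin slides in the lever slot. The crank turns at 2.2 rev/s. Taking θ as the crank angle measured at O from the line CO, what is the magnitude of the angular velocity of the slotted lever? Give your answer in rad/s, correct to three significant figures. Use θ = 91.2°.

ω = 13.82 rad/s (from 2.2 rev/s).
Crank pin A relative to C: A = (d + r cosθ, r sinθ); lever angle φ = atan2(r sinθ, d + r cosθ).
Differentiating tanφ: φ̇ = rω(d cosθ + r)/(d² + r² + 2dr cosθ).
d² + r² + 2dr cosθ = |CA|² = 0.153559 m²;  d cosθ + r = +0.13157 m.
|ω_lever| = |0.1393·13.82·+0.13157| / 0.153559 = 1.6498 rad/s.

1.65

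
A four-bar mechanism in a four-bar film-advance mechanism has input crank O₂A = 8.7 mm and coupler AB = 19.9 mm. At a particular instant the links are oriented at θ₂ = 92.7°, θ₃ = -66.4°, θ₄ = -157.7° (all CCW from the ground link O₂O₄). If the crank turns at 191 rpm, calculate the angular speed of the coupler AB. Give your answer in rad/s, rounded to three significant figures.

8.24

ω₂ = 20 rad/s (from 191 rpm).
Differentiating the loop-closure r₂e^{iθ₂}+r₃e^{iθ₃}=r₁+r₄e^{iθ₄} gives r₂ω₂e^{iθ₂}+r₃ω₃e^{iθ₃}=r₄ω₄e^{iθ₄}.
Eliminating the other unknown: ω₃ = r₂ω₂ sin(θ₄−θ₂) / [r₃ sin(θ₃−θ₄)].
Numerator sine = +0.94206; denominator sine = +0.99974.
Result = 0.0087·20·(+0.94206) / (0.0199·(+0.99974)) = +8.2398 rad/s; magnitude 8.2398 rad/s.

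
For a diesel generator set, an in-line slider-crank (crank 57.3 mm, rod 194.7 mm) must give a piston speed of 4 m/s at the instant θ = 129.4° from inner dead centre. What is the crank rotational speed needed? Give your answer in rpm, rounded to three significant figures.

1070

For an in-line slider-crank, |v_piston| = rω|sinθ|·[1 + r cosθ/√(L² − r² sin²θ)].
With r = 0.0573 m, L = 0.1947 m, θ = 129.4°: the bracketed kinematic factor |dx/dθ| = 0.035784 m.
ω = v/|dx/dθ| = 4/0.035784 = 111.78 rad/s.
N = 60ω/(2π) = 1067.4 rpm.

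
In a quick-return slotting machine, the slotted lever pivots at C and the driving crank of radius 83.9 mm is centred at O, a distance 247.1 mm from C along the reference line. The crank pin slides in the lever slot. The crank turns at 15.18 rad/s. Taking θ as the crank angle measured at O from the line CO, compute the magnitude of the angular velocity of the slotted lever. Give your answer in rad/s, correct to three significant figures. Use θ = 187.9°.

ω = 15.18 rad/s
Crank pin A relative to C: A = (d + r cosθ, r sinθ); lever angle φ = atan2(r sinθ, d + r cosθ).
Differentiating tanφ: φ̇ = rω(d cosθ + r)/(d² + r² + 2dr cosθ).
d² + r² + 2dr cosθ = |CA|² = 0.0270277 m²;  d cosθ + r = -0.16085 m.
|ω_lever| = |0.0839·15.18·-0.16085| / 0.0270277 = 7.5798 rad/s.

7.58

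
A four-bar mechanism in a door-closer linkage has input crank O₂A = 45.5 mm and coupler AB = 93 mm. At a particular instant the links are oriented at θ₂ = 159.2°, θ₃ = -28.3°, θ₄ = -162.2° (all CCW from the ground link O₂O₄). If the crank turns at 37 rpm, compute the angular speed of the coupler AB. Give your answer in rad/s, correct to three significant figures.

1.64

ω₂ = 3.875 rad/s (from 37 rpm).
Differentiating the loop-closure r₂e^{iθ₂}+r₃e^{iθ₃}=r₁+r₄e^{iθ₄} gives r₂ω₂e^{iθ₂}+r₃ω₃e^{iθ₃}=r₄ω₄e^{iθ₄}.
Eliminating the other unknown: ω₃ = r₂ω₂ sin(θ₄−θ₂) / [r₃ sin(θ₃−θ₄)].
Numerator sine = +0.62388; denominator sine = +0.72055.
Result = 0.0455·3.875·(+0.62388) / (0.093·(+0.72055)) = +1.6413 rad/s; magnitude 1.6413 rad/s.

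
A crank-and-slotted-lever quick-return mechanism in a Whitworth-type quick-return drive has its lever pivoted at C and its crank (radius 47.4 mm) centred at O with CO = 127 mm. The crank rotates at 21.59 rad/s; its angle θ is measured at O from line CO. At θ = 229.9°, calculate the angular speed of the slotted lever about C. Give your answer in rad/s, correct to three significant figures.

ω = 21.59 rad/s
Crank pin A relative to C: A = (d + r cosθ, r sinθ); lever angle φ = atan2(r sinθ, d + r cosθ).
Differentiating tanφ: φ̇ = rω(d cosθ + r)/(d² + r² + 2dr cosθ).
d² + r² + 2dr cosθ = |CA|² = 0.0106208 m²;  d cosθ + r = -0.034404 m.
|ω_lever| = |0.0474·21.59·-0.034404| / 0.0106208 = 3.315 rad/s.

3.31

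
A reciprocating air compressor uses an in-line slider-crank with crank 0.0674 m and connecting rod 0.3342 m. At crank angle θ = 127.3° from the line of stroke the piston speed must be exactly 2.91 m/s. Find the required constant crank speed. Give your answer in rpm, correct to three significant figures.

For an in-line slider-crank, |v_piston| = rω|sinθ|·[1 + r cosθ/√(L² − r² sin²θ)].
With r = 0.0674 m, L = 0.3342 m, θ = 127.3°: the bracketed kinematic factor |dx/dθ| = 0.046976 m.
ω = v/|dx/dθ| = 2.91/0.046976 = 61.946 rad/s.
N = 60ω/(2π) = 591.54 rpm.

592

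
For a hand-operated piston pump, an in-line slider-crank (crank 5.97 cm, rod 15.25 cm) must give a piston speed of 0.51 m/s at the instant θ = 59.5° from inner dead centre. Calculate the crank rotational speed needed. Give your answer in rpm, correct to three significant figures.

78.2

For an in-line slider-crank, |v_piston| = rω|sinθ|·[1 + r cosθ/√(L² − r² sin²θ)].
With r = 0.0597 m, L = 0.1525 m, θ = 59.5°: the bracketed kinematic factor |dx/dθ| = 0.062296 m.
ω = v/|dx/dθ| = 0.51/0.062296 = 8.1867 rad/s.
N = 60ω/(2π) = 78.178 rpm.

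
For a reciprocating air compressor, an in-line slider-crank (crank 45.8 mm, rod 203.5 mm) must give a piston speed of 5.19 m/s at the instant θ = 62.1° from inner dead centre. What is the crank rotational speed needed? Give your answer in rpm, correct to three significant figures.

1110

For an in-line slider-crank, |v_piston| = rω|sinθ|·[1 + r cosθ/√(L² − r² sin²θ)].
With r = 0.0458 m, L = 0.2035 m, θ = 62.1°: the bracketed kinematic factor |dx/dθ| = 0.044826 m.
ω = v/|dx/dθ| = 5.19/0.044826 = 115.78 rad/s.
N = 60ω/(2π) = 1105.6 rpm.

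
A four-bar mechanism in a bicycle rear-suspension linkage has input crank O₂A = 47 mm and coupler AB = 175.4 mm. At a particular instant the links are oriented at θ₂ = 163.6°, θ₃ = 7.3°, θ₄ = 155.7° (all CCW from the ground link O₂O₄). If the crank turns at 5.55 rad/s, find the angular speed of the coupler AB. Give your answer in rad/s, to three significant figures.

ω₂ = 5.55 rad/s
Differentiating the loop-closure r₂e^{iθ₂}+r₃e^{iθ₃}=r₁+r₄e^{iθ₄} gives r₂ω₂e^{iθ₂}+r₃ω₃e^{iθ₃}=r₄ω₄e^{iθ₄}.
Eliminating the other unknown: ω₃ = r₂ω₂ sin(θ₄−θ₂) / [r₃ sin(θ₃−θ₄)].
Numerator sine = -0.13744; denominator sine = -0.52399.
Result = 0.047·5.55·(-0.13744) / (0.1754·(-0.52399)) = +0.39009 rad/s; magnitude 0.39009 rad/s.

0.390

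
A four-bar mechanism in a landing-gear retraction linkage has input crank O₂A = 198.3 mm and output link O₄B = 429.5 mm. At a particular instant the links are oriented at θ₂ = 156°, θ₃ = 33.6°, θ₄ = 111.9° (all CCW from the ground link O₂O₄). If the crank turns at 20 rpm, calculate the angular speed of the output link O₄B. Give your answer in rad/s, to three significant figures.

ω₂ = 2.094 rad/s (from 20 rpm).
Differentiating the loop-closure r₂e^{iθ₂}+r₃e^{iθ₃}=r₁+r₄e^{iθ₄} gives r₂ω₂e^{iθ₂}+r₃ω₃e^{iθ₃}=r₄ω₄e^{iθ₄}.
Eliminating the other unknown: ω₄ = r₂ω₂ sin(θ₂−θ₃) / [r₄ sin(θ₄−θ₃)].
Numerator sine = +0.84433; denominator sine = +0.97922.
Result = 0.1983·2.094·(+0.84433) / (0.4295·(+0.97922)) = +0.83377 rad/s; magnitude 0.83377 rad/s.

0.834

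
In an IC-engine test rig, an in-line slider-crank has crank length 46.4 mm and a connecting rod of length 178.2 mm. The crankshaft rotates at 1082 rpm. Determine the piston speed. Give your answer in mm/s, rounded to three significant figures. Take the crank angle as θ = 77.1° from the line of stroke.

5430

ω = 2π·1082/60 = 113.3 rad/s
For an in-line slider-crank, x = r cosθ + √(L² − r² sin²θ), so v = −rω sinθ·[1 + r cosθ/√(L² − r² sin²θ)].
With r = 0.0464 m, L = 0.1782 m, θ = 77.1°: √(L² − r² sin²θ) = 0.17236 m.
v = −0.0464·113.3·0.97476·[1 + 0.0464·0.22325/0.17236] = -5.4327 m/s.
|v| = 5.4327 m/s = 5432.7 mm/s.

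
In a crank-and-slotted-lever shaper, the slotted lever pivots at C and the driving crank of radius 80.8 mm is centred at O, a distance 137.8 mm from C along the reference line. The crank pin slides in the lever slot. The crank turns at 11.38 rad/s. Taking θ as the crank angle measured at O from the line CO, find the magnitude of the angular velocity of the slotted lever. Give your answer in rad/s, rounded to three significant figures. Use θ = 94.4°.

ω = 11.38 rad/s
Crank pin A relative to C: A = (d + r cosθ, r sinθ); lever angle φ = atan2(r sinθ, d + r cosθ).
Differentiating tanφ: φ̇ = rω(d cosθ + r)/(d² + r² + 2dr cosθ).
d² + r² + 2dr cosθ = |CA|² = 0.0238091 m²;  d cosθ + r = +0.070228 m.
|ω_lever| = |0.0808·11.38·+0.070228| / 0.0238091 = 2.7122 rad/s.

2.71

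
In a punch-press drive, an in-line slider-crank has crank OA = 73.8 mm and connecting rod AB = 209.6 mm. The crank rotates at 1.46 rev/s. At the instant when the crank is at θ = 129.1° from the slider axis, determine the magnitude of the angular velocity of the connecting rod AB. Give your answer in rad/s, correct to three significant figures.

ω = 9.173 rad/s (converted from 1.46 rev/s).
The rod makes angle φ with the slider axis where L sinφ = r sinθ; differentiating, L cosφ·φ̇ = r ω cosθ.
L cosφ = √(L² − r² sin²θ) = 0.20162 m.
|ω_rod| = r ω |cosθ| / √(L² − r² sin²θ) = 0.0738·9.173·0.63068/0.20162 = 2.1176 rad/s.

2.12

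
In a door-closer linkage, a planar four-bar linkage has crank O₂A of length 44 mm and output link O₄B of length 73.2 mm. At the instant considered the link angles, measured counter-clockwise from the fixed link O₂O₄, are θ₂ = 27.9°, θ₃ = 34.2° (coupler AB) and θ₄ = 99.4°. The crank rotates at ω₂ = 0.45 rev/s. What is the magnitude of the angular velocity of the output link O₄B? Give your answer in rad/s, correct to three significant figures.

ω₂ = 2.827 rad/s (from 0.45 rev/s).
Differentiating the loop-closure r₂e^{iθ₂}+r₃e^{iθ₃}=r₁+r₄e^{iθ₄} gives r₂ω₂e^{iθ₂}+r₃ω₃e^{iθ₃}=r₄ω₄e^{iθ₄}.
Eliminating the other unknown: ω₄ = r₂ω₂ sin(θ₂−θ₃) / [r₄ sin(θ₄−θ₃)].
Numerator sine = -0.10973; denominator sine = +0.90778.
Result = 0.044·2.827·(-0.10973) / (0.0732·(+0.90778)) = -0.20545 rad/s; magnitude 0.20545 rad/s.

0.205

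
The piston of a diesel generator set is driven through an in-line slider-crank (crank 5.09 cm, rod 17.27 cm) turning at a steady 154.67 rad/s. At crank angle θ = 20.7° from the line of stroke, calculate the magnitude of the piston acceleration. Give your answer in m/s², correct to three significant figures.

1410

ω = 154.7 rad/s
x(θ) = r cosθ + √(L² − r² sin²θ); with ω constant, a = ω²·d²x/dθ².
d²x/dθ² = −r cosθ − r²(cos2θ)/√u − r⁴ sin²2θ/(4u^{3/2}),  u = L² − r² sin²θ = 0.0295016 m².
Substituting r = 0.0509 m, L = 0.1727 m, θ = 20.7°: d²x/dθ² = -0.059074 m.
a = ω²·d²x/dθ² = (154.7)²·(-0.059074) = -1413.2 m/s²;  |a| = 1413.2 m/s².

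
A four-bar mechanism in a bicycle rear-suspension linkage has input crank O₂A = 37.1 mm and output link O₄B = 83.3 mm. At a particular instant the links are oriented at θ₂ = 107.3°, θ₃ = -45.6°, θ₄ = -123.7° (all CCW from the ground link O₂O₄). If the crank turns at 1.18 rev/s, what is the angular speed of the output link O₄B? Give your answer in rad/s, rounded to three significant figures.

1.54

ω₂ = 7.414 rad/s (from 1.18 rev/s).
Differentiating the loop-closure r₂e^{iθ₂}+r₃e^{iθ₃}=r₁+r₄e^{iθ₄} gives r₂ω₂e^{iθ₂}+r₃ω₃e^{iθ₃}=r₄ω₄e^{iθ₄}.
Eliminating the other unknown: ω₄ = r₂ω₂ sin(θ₂−θ₃) / [r₄ sin(θ₄−θ₃)].
Numerator sine = +0.45554; denominator sine = -0.97851.
Result = 0.0371·7.414·(+0.45554) / (0.0833·(-0.97851)) = -1.5373 rad/s; magnitude 1.5373 rad/s.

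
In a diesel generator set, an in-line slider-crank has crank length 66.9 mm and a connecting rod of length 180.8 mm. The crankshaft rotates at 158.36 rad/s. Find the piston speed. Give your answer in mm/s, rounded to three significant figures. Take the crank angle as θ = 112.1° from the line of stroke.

8360

ω = 158.4 rad/s
For an in-line slider-crank, x = r cosθ + √(L² − r² sin²θ), so v = −rω sinθ·[1 + r cosθ/√(L² − r² sin²θ)].
With r = 0.0669 m, L = 0.1808 m, θ = 112.1°: √(L² − r² sin²θ) = 0.16984 m.
v = −0.0669·158.4·0.92653·[1 + 0.0669·-0.37622/0.16984] = -8.3613 m/s.
|v| = 8.3613 m/s = 8361.3 mm/s.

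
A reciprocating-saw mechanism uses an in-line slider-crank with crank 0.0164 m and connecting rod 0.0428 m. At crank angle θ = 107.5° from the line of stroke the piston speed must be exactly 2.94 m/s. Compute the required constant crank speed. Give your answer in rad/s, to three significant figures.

215

For an in-line slider-crank, |v_piston| = rω|sinθ|·[1 + r cosθ/√(L² − r² sin²θ)].
With r = 0.0164 m, L = 0.0428 m, θ = 107.5°: the bracketed kinematic factor |dx/dθ| = 0.013705 m.
ω = v/|dx/dθ| = 2.94/0.013705 = 214.52 rad/s.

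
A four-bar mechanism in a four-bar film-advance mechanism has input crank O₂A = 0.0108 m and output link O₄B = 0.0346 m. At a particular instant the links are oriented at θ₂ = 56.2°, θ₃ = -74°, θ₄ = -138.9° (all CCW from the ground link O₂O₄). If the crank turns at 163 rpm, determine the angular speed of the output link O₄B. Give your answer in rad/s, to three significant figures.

4.49

ω₂ = 17.07 rad/s (from 163 rpm).
Differentiating the loop-closure r₂e^{iθ₂}+r₃e^{iθ₃}=r₁+r₄e^{iθ₄} gives r₂ω₂e^{iθ₂}+r₃ω₃e^{iθ₃}=r₄ω₄e^{iθ₄}.
Eliminating the other unknown: ω₄ = r₂ω₂ sin(θ₂−θ₃) / [r₄ sin(θ₄−θ₃)].
Numerator sine = +0.76380; denominator sine = -0.90557.
Result = 0.0108·17.07·(+0.76380) / (0.0346·(-0.90557)) = -4.4939 rad/s; magnitude 4.4939 rad/s.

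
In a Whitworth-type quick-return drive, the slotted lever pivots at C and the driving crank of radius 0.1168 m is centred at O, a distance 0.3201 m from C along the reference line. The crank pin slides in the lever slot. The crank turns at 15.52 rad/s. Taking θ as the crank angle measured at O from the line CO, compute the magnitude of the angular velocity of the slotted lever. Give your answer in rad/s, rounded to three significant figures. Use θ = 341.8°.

ω = 15.52 rad/s
Crank pin A relative to C: A = (d + r cosθ, r sinθ); lever angle φ = atan2(r sinθ, d + r cosθ).
Differentiating tanφ: φ̇ = rω(d cosθ + r)/(d² + r² + 2dr cosθ).
d² + r² + 2dr cosθ = |CA|² = 0.187141 m²;  d cosθ + r = +0.42089 m.
|ω_lever| = |0.1168·15.52·+0.42089| / 0.187141 = 4.0769 rad/s.

4.08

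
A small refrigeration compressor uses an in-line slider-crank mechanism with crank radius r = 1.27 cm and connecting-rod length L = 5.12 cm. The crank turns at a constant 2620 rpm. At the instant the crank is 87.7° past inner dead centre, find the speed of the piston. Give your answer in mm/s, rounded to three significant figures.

3520

ω = 2π·2620/60 = 274.4 rad/s
For an in-line slider-crank, x = r cosθ + √(L² − r² sin²θ), so v = −rω sinθ·[1 + r cosθ/√(L² − r² sin²θ)].
With r = 0.0127 m, L = 0.0512 m, θ = 87.7°: √(L² − r² sin²θ) = 0.049603 m.
v = −0.0127·274.4·0.99919·[1 + 0.0127·0.04013/0.049603] = -3.5174 m/s.
|v| = 3.5174 m/s = 3517.4 mm/s.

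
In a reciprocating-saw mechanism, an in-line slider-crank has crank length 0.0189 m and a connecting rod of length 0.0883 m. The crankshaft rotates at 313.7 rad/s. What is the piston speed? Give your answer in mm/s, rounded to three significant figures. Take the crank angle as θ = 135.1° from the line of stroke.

3540

ω = 313.7 rad/s
For an in-line slider-crank, x = r cosθ + √(L² − r² sin²θ), so v = −rω sinθ·[1 + r cosθ/√(L² − r² sin²θ)].
With r = 0.0189 m, L = 0.0883 m, θ = 135.1°: √(L² − r² sin²θ) = 0.087286 m.
v = −0.0189·313.7·0.70587·[1 + 0.0189·-0.70834/0.087286] = -3.5432 m/s.
|v| = 3.5432 m/s = 3543.2 mm/s.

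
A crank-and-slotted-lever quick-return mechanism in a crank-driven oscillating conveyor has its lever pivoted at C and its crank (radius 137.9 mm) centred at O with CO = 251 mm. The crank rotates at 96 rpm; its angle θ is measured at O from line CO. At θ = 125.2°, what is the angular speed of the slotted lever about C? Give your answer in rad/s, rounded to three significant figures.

0.223

ω = 10.05 rad/s (from 96 rpm).
Crank pin A relative to C: A = (d + r cosθ, r sinθ); lever angle φ = atan2(r sinθ, d + r cosθ).
Differentiating tanφ: φ̇ = rω(d cosθ + r)/(d² + r² + 2dr cosθ).
d² + r² + 2dr cosθ = |CA|² = 0.0421134 m²;  d cosθ + r = -0.0067845 m.
|ω_lever| = |0.1379·10.05·-0.0067845| / 0.0421134 = 0.22334 rad/s.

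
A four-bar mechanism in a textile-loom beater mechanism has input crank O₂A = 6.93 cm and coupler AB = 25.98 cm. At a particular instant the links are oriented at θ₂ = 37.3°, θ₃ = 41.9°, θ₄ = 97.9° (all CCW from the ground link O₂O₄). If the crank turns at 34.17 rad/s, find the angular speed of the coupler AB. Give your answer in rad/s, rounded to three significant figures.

ω₂ = 34.17 rad/s
Differentiating the loop-closure r₂e^{iθ₂}+r₃e^{iθ₃}=r₁+r₄e^{iθ₄} gives r₂ω₂e^{iθ₂}+r₃ω₃e^{iθ₃}=r₄ω₄e^{iθ₄}.
Eliminating the other unknown: ω₃ = r₂ω₂ sin(θ₄−θ₂) / [r₃ sin(θ₃−θ₄)].
Numerator sine = +0.87121; denominator sine = -0.82904.
Result = 0.0693·34.17·(+0.87121) / (0.2598·(-0.82904)) = -9.5783 rad/s; magnitude 9.5783 rad/s.

9.58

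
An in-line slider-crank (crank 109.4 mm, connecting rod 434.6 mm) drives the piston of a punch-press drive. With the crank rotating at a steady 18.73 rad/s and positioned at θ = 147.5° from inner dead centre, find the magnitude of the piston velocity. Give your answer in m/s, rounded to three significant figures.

ω = 18.73 rad/s
For an in-line slider-crank, x = r cosθ + √(L² − r² sin²θ), so v = −rω sinθ·[1 + r cosθ/√(L² − r² sin²θ)].
With r = 0.1094 m, L = 0.4346 m, θ = 147.5°: √(L² − r² sin²θ) = 0.43061 m.
v = −0.1094·18.73·0.53730·[1 + 0.1094·-0.84339/0.43061] = -0.86506 m/s.
|v| = 0.86506 m/s.

0.865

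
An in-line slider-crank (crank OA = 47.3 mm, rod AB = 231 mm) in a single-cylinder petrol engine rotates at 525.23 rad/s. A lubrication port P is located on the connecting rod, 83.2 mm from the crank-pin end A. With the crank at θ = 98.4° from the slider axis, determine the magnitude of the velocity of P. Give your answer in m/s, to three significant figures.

ω = 525.2 rad/s.  Crank-pin speed |V_A| = rω = 24.843 m/s, perpendicular to OA.
Rod angle: sinφ = −(r/L) sinθ ⇒ φ = -11.687°; ω_rod = −rω cosθ/√(L²−r²sin²θ) = +16.043 rad/s.
V_P = V_A + ω_rod × AP, with AP = 0.0832 m along the rod.
Components: V_Px = −rω sinθ − a·ω_rod·sinφ = -24.306 m/s;  V_Py = rω cosθ + a·ω_rod·cosφ = -2.3221 m/s.
|V_P| = √(V_Px² + V_Py²) = 24.417 m/s.

24.4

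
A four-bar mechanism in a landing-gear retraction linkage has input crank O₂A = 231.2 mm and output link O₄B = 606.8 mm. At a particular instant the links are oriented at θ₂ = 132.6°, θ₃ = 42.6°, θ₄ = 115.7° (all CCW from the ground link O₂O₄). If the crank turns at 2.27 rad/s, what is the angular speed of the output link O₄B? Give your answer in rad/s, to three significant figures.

0.904

ω₂ = 2.27 rad/s
Differentiating the loop-closure r₂e^{iθ₂}+r₃e^{iθ₃}=r₁+r₄e^{iθ₄} gives r₂ω₂e^{iθ₂}+r₃ω₃e^{iθ₃}=r₄ω₄e^{iθ₄}.
Eliminating the other unknown: ω₄ = r₂ω₂ sin(θ₂−θ₃) / [r₄ sin(θ₄−θ₃)].
Numerator sine = +1.00000; denominator sine = +0.95681.
Result = 0.2312·2.27·(+1.00000) / (0.6068·(+0.95681)) = +0.90394 rad/s; magnitude 0.90394 rad/s.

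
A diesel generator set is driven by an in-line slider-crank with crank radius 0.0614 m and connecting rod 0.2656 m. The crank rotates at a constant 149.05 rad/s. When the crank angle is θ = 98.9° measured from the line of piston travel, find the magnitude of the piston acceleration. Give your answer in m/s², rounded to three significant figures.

519

ω = 149.1 rad/s
x(θ) = r cosθ + √(L² − r² sin²θ); with ω constant, a = ω²·d²x/dθ².
d²x/dθ² = −r cosθ − r²(cos2θ)/√u − r⁴ sin²2θ/(4u^{3/2}),  u = L² − r² sin²θ = 0.0668636 m².
Substituting r = 0.0614 m, L = 0.2656 m, θ = 98.9°: d²x/dθ² = +0.023362 m.
a = ω²·d²x/dθ² = (149.1)²·(+0.023362) = +519 m/s²;  |a| = 519 m/s².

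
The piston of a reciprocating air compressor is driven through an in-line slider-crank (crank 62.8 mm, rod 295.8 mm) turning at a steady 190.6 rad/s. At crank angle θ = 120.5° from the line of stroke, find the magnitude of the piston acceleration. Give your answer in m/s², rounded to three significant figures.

1390

ω = 190.6 rad/s
x(θ) = r cosθ + √(L² − r² sin²θ); with ω constant, a = ω²·d²x/dθ².
d²x/dθ² = −r cosθ − r²(cos2θ)/√u − r⁴ sin²2θ/(4u^{3/2}),  u = L² − r² sin²θ = 0.0845697 m².
Substituting r = 0.0628 m, L = 0.2958 m, θ = 120.5°: d²x/dθ² = +0.038327 m.
a = ω²·d²x/dθ² = (190.6)²·(+0.038327) = +1392.4 m/s²;  |a| = 1392.4 m/s².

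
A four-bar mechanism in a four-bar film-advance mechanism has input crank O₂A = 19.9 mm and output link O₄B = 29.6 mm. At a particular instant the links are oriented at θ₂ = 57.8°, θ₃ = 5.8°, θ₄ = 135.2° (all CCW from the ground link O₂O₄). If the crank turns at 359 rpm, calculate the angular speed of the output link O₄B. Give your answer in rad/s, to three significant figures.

ω₂ = 37.59 rad/s (from 359 rpm).
Differentiating the loop-closure r₂e^{iθ₂}+r₃e^{iθ₃}=r₁+r₄e^{iθ₄} gives r₂ω₂e^{iθ₂}+r₃ω₃e^{iθ₃}=r₄ω₄e^{iθ₄}.
Eliminating the other unknown: ω₄ = r₂ω₂ sin(θ₂−θ₃) / [r₄ sin(θ₄−θ₃)].
Numerator sine = +0.78801; denominator sine = +0.77273.
Result = 0.0199·37.59·(+0.78801) / (0.0296·(+0.77273)) = +25.774 rad/s; magnitude 25.774 rad/s.

25.8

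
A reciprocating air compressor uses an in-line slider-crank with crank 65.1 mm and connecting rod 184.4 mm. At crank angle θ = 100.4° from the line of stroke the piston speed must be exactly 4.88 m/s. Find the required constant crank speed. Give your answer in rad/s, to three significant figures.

For an in-line slider-crank, |v_piston| = rω|sinθ|·[1 + r cosθ/√(L² − r² sin²θ)].
With r = 0.0651 m, L = 0.1844 m, θ = 100.4°: the bracketed kinematic factor |dx/dθ| = 0.059679 m.
ω = v/|dx/dθ| = 4.88/0.059679 = 81.771 rad/s.

81.8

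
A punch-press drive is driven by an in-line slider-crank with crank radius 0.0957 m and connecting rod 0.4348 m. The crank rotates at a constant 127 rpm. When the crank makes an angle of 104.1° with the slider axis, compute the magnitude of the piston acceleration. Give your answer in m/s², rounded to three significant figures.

ω = 2π·127/60 = 13.3 rad/s
x(θ) = r cosθ + √(L² − r² sin²θ); with ω constant, a = ω²·d²x/dθ².
d²x/dθ² = −r cosθ − r²(cos2θ)/√u − r⁴ sin²2θ/(4u^{3/2}),  u = L² − r² sin²θ = 0.180436 m².
Substituting r = 0.0957 m, L = 0.4348 m, θ = 104.1°: d²x/dθ² = +0.042254 m.
a = ω²·d²x/dθ² = (13.3)²·(+0.042254) = +7.4737 m/s²;  |a| = 7.4737 m/s².

7.47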